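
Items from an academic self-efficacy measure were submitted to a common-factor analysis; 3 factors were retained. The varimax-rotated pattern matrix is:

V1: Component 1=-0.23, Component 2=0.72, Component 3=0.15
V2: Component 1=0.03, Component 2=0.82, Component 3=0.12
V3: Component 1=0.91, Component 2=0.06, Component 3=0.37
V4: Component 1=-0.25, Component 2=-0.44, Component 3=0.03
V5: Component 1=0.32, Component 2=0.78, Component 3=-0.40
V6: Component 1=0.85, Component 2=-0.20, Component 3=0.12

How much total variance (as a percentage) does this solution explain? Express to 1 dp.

Communalities: 0.5938, 0.6877, 0.9686, 0.2570, 0.8708, 0.7769; Σh² = 4.1548.
Total variance with 6 standardized items is 6, so the solution explains 4.1548/6 = 0.6925 = 69.25%.

69.2%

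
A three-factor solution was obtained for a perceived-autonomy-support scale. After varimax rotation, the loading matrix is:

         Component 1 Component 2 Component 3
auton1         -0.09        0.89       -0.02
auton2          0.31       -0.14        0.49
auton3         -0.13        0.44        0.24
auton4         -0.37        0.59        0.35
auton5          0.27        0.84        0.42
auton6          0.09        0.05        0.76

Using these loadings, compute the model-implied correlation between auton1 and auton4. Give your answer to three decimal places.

r̂ = Σ λ_i·λ_j across factors = (-0.09)(-0.37) + (0.89)(0.59) + (-0.02)(0.35)
  = +0.0333 +0.5251 -0.0070 = 0.5514

0.551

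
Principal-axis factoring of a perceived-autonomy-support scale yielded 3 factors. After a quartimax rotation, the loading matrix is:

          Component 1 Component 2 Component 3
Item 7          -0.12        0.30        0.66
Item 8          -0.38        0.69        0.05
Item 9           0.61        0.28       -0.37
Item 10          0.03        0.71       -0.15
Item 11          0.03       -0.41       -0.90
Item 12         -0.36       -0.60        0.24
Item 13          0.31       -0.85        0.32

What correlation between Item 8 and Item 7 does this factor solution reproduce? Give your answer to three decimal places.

r̂ = Σ λ_i·λ_j across factors = (-0.38)(-0.12) + (0.69)(0.30) + (0.05)(0.66)
  = +0.0456 +0.2070 +0.0330 = 0.2856

0.286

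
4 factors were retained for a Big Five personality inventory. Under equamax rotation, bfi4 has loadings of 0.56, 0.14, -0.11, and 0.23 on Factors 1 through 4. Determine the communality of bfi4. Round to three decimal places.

h² = 0.56² + 0.14² + (-0.11)² + 0.23² = 0.3136 + 0.0196 + 0.0121 + 0.0529 = 0.3982

0.398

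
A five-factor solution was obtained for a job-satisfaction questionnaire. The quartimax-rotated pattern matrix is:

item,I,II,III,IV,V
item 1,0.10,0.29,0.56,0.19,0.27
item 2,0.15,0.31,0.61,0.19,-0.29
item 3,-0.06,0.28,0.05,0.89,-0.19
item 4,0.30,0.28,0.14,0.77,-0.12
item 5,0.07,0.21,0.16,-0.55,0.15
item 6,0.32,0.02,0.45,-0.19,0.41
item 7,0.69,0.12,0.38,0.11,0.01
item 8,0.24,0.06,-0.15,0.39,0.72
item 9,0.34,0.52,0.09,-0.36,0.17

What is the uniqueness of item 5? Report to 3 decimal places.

0.600

h² = 0.07² + 0.21² + 0.16² + (-0.55)² + 0.15² = 0.0049 + 0.0441 + 0.0256 + 0.3025 + 0.0225 = 0.3996
Uniqueness u² = 1 − h² = 1 − 0.3996 = 0.6004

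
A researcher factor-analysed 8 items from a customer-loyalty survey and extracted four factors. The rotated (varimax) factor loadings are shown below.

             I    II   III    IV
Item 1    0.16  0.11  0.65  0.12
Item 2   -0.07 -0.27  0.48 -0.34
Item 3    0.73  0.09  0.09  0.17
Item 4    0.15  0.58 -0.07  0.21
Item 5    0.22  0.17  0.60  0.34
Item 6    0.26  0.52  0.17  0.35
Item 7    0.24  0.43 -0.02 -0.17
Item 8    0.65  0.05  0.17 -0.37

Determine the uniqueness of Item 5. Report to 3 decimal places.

0.447

h² = 0.22² + 0.17² + 0.60² + 0.34² = 0.0484 + 0.0289 + 0.3600 + 0.1156 = 0.5529
Uniqueness u² = 1 − h² = 1 − 0.5529 = 0.4471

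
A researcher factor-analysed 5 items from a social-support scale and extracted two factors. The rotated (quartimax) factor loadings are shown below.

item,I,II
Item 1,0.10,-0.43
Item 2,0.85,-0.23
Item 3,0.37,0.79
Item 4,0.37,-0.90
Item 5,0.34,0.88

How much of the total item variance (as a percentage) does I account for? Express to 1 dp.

SS loadings for I = 0.10² + 0.85² + 0.37² + 0.37² + 0.34² = 1.1219
With 5 standardized items, total variance = 5. Proportion = 1.1219/5 = 0.2244 → 22.44%.

22.4%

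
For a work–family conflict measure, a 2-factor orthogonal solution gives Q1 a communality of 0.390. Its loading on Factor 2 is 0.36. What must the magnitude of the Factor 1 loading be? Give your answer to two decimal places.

0.51

Under orthogonal rotation h² = Σλ², so λ_Factor 1² = h² − (0.1296) = 0.390 − 0.1296 = 0.2604.
|λ| = √0.2604 = 0.5103.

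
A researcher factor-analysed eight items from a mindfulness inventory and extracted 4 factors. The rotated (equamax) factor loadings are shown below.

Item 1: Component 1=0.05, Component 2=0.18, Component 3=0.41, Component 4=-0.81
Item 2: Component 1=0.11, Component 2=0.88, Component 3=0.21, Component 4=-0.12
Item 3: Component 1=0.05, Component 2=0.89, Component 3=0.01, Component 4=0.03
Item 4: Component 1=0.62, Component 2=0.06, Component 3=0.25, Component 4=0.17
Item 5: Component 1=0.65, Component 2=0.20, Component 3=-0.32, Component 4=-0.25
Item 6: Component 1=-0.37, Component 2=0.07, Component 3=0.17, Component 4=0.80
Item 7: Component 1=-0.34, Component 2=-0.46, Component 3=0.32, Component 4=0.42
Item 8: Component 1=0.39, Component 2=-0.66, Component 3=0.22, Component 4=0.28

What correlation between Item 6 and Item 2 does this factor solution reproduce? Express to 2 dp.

r̂ = Σ λ_i·λ_j across factors = (-0.37)(0.11) + (0.07)(0.88) + (0.17)(0.21) + (0.80)(-0.12)
  = -0.0407 +0.0616 +0.0357 -0.0960 = -0.0394

-0.04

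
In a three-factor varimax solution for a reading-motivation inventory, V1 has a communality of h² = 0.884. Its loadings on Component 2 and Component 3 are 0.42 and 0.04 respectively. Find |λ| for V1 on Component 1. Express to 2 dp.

0.84

Under orthogonal rotation h² = Σλ², so λ_Component 1² = h² − (0.1780) = 0.884 − 0.1780 = 0.7060.
|λ| = √0.7060 = 0.8402.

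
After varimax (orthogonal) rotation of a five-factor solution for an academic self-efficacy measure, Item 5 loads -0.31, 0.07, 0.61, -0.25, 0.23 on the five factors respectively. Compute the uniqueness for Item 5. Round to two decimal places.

0.41

h² = (-0.31)² + 0.07² + 0.61² + (-0.25)² + 0.23² = 0.0961 + 0.0049 + 0.3721 + 0.0625 + 0.0529 = 0.5885
Uniqueness u² = 1 − h² = 1 − 0.5885 = 0.4115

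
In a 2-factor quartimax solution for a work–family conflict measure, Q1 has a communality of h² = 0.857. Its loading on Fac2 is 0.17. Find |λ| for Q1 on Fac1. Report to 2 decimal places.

Under orthogonal rotation h² = Σλ², so λ_Fac1² = h² − (0.0289) = 0.857 − 0.0289 = 0.8281.
|λ| = √0.8281 = 0.9100.

0.91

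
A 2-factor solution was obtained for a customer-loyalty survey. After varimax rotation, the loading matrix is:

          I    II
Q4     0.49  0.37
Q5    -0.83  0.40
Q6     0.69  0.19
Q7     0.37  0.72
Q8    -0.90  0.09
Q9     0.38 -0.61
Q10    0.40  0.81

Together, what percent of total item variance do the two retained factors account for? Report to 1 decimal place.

64.9%

SS loadings by factor: 2.6564, 1.8877; total = 4.5441.
Total variance with 7 standardized items is 7, so the solution explains 4.5441/7 = 0.6492 = 64.92%.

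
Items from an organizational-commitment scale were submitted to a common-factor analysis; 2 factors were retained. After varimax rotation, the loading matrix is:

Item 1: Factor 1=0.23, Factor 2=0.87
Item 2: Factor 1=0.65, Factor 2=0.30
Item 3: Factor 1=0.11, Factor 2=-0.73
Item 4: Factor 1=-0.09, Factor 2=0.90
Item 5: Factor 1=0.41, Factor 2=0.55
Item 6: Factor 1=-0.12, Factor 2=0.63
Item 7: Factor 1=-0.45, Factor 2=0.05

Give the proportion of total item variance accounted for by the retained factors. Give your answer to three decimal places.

SS loadings by factor: 0.8806, 2.8917; total = 3.7723.
Total variance with 7 standardized items is 7, so the solution explains 3.7723/7 = 0.5389.

0.539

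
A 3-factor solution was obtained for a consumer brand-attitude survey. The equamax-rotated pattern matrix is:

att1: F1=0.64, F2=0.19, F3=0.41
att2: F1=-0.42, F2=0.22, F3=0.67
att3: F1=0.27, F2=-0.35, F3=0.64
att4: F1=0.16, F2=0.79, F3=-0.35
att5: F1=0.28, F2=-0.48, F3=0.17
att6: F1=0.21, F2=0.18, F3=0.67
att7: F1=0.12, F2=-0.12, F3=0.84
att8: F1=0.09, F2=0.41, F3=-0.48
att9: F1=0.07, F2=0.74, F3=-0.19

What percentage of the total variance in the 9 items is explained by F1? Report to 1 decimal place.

SS loadings for F1 = 0.64² + (-0.42)² + 0.27² + 0.16² + 0.28² + 0.21² + 0.12² + 0.09² + 0.07² = 0.8344
With 9 standardized items, total variance = 9. Proportion = 0.8344/9 = 0.0927 → 9.27%.

9.3%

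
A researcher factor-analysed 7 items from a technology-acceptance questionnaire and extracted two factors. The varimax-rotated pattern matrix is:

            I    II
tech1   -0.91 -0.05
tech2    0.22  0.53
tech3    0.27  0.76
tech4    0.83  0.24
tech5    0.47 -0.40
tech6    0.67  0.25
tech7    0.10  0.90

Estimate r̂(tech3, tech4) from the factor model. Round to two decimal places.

0.41

r̂ = Σ λ_i·λ_j across factors = (0.27)(0.83) + (0.76)(0.24)
  = +0.2241 +0.1824 = 0.4065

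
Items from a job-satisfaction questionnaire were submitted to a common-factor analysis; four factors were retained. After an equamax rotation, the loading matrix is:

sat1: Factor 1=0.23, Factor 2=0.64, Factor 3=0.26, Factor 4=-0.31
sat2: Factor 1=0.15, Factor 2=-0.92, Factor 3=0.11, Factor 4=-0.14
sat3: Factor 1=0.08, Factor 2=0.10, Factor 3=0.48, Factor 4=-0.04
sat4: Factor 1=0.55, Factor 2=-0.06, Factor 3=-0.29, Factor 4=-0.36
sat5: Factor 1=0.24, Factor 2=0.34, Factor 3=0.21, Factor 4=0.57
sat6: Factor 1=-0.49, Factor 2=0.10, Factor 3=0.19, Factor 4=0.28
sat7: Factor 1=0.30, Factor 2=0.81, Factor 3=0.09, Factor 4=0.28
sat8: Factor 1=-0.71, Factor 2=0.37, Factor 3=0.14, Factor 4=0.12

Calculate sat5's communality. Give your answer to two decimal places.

0.54

h² = 0.24² + 0.34² + 0.21² + 0.57² = 0.0576 + 0.1156 + 0.0441 + 0.3249 = 0.5422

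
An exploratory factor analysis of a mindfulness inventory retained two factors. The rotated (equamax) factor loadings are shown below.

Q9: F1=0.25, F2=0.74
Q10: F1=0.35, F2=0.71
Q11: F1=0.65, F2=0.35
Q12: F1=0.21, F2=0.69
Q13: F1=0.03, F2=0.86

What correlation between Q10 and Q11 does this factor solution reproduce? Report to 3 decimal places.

0.476

r̂ = Σ λ_i·λ_j across factors = (0.35)(0.65) + (0.71)(0.35)
  = +0.2275 +0.2485 = 0.4760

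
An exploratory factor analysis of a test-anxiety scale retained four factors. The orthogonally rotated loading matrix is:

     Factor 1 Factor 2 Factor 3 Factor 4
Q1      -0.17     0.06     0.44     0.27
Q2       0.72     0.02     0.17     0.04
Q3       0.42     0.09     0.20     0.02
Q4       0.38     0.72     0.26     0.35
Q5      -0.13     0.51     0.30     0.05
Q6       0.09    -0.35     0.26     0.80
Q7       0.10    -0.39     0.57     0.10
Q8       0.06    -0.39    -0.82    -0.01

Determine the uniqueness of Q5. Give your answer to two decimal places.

h² = (-0.13)² + 0.51² + 0.30² + 0.05² = 0.0169 + 0.2601 + 0.0900 + 0.0025 = 0.3695
Uniqueness u² = 1 − h² = 1 − 0.3695 = 0.6305

0.63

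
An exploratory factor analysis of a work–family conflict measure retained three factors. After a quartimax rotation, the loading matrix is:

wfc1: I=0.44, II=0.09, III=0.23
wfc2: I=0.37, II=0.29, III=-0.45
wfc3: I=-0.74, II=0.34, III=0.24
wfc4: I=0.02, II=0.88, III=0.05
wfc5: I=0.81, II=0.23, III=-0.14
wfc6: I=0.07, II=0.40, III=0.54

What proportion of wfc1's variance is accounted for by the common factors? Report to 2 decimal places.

h² = 0.44² + 0.09² + 0.23² = 0.1936 + 0.0081 + 0.0529 = 0.2546

0.25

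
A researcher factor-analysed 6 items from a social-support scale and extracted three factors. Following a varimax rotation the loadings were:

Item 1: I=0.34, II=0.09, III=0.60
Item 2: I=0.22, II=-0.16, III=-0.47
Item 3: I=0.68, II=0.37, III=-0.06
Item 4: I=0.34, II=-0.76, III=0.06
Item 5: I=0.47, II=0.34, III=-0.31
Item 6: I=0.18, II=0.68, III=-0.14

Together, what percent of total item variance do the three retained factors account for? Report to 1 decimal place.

50.4%

Communalities: 0.4837, 0.2949, 0.6029, 0.6968, 0.4326, 0.5144; Σh² = 3.0253.
Total variance with 6 standardized items is 6, so the solution explains 3.0253/6 = 0.5042 = 50.42%.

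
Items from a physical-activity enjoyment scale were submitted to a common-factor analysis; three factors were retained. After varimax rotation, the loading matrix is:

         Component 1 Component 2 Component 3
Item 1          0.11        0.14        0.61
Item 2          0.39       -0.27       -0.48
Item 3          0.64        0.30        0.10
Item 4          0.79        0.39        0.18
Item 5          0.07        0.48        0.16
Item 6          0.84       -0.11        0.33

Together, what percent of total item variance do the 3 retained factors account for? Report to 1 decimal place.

54.4%

Communalities: 0.4038, 0.4554, 0.5096, 0.8086, 0.2609, 0.8266; Σh² = 3.2649.
Total variance with 6 standardized items is 6, so the solution explains 3.2649/6 = 0.5442 = 54.41%.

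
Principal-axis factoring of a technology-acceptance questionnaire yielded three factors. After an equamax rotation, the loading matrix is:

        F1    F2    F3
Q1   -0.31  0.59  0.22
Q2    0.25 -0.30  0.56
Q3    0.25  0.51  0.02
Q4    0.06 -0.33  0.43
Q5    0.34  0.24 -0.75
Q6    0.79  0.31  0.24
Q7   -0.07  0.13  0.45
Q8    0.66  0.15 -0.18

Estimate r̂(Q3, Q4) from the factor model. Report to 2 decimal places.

r̂ = Σ λ_i·λ_j across factors = (0.25)(0.06) + (0.51)(-0.33) + (0.02)(0.43)
  = +0.0150 -0.1683 +0.0086 = -0.1447

-0.14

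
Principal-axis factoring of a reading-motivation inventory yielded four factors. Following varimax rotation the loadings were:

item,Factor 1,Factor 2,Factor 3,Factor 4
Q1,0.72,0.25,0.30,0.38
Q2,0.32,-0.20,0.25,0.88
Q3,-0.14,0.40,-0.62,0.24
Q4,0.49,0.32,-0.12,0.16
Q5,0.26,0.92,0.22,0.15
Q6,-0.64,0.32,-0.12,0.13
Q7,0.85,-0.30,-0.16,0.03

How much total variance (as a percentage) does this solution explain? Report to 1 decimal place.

SS loadings by factor: 2.0802, 1.4037, 0.6397, 1.0423; total = 5.1659.
Total variance with 7 standardized items is 7, so the solution explains 5.1659/7 = 0.7380 = 73.80%.

73.8%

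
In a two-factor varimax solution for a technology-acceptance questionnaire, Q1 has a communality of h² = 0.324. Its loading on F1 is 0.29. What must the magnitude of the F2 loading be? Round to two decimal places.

Under orthogonal rotation h² = Σλ², so λ_F2² = h² − (0.0841) = 0.324 − 0.0841 = 0.2399.
|λ| = √0.2399 = 0.4898.

0.49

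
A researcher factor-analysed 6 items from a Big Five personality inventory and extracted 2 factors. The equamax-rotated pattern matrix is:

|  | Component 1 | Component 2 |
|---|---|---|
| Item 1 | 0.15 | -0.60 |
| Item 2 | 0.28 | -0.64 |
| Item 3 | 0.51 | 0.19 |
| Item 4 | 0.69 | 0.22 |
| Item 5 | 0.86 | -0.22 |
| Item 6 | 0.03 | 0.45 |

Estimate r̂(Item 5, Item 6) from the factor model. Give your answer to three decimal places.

-0.073

r̂ = Σ λ_i·λ_j across factors = (0.86)(0.03) + (-0.22)(0.45)
  = +0.0258 -0.0990 = -0.0732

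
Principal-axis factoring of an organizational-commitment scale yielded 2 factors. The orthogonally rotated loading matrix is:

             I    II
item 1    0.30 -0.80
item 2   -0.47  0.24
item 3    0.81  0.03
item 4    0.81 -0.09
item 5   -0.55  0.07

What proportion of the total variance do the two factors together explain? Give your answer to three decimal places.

0.527

Communalities: 0.7300, 0.2785, 0.6570, 0.6642, 0.3074; Σh² = 2.6371.
Total variance with 5 standardized items is 5, so the solution explains 2.6371/5 = 0.5274.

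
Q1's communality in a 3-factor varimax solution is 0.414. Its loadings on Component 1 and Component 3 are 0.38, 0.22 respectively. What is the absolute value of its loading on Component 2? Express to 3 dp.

Under orthogonal rotation h² = Σλ², so λ_Component 2² = h² − (0.1928) = 0.414 − 0.1928 = 0.2212.
|λ| = √0.2212 = 0.4703.

0.470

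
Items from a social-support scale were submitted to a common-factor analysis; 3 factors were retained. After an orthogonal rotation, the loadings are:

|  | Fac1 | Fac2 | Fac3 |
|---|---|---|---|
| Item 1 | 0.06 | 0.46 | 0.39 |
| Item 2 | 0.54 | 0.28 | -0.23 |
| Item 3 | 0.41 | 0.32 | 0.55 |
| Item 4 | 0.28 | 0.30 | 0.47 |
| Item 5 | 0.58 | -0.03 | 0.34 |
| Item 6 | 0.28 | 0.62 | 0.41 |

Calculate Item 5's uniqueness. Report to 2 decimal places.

h² = 0.58² + (-0.03)² + 0.34² = 0.3364 + 0.0009 + 0.1156 = 0.4529
Uniqueness u² = 1 − h² = 1 − 0.4529 = 0.5471

0.55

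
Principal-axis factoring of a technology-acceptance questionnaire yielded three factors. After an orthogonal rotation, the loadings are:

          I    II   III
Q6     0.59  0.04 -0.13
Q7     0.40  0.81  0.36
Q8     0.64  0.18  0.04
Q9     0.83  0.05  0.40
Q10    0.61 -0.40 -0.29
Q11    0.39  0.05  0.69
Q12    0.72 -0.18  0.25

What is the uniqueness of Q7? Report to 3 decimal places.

h² = 0.40² + 0.81² + 0.36² = 0.1600 + 0.6561 + 0.1296 = 0.9457
Uniqueness u² = 1 − h² = 1 − 0.9457 = 0.0543

0.054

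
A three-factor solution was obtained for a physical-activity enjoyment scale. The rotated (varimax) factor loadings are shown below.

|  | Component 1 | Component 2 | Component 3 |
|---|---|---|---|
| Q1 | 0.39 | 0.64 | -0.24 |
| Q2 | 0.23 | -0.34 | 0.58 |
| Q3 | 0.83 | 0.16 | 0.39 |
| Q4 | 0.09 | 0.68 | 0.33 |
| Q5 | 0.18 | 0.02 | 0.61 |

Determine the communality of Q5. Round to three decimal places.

h² = 0.18² + 0.02² + 0.61² = 0.0324 + 0.0004 + 0.3721 = 0.4049

0.405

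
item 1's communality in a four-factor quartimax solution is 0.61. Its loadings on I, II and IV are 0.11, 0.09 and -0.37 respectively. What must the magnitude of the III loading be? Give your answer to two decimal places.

0.67

Under orthogonal rotation h² = Σλ², so λ_III² = h² − (0.1571) = 0.61 − 0.1571 = 0.4529.
|λ| = √0.4529 = 0.6730.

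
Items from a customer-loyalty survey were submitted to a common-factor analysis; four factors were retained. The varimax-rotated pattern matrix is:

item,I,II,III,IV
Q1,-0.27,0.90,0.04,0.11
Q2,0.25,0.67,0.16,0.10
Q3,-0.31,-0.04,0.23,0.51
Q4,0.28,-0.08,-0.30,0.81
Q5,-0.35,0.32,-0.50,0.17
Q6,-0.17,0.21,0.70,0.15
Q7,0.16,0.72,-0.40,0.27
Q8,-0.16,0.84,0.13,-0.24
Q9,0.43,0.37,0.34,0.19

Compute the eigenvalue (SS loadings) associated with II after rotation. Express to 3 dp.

2.774

SS loadings for II = 0.90² + 0.67² + (-0.04)² + (-0.08)² + 0.32² + 0.21² + 0.72² + 0.84² + 0.37² = 0.8100 + 0.4489 + 0.0016 + 0.0064 + 0.1024 + 0.0441 + 0.5184 + 0.7056 + 0.1369 = 2.7743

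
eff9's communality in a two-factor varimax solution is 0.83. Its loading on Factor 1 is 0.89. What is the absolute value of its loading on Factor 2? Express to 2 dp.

Under orthogonal rotation h² = Σλ², so λ_Factor 2² = h² − (0.7921) = 0.83 − 0.7921 = 0.0379.
|λ| = √0.0379 = 0.1947.

0.19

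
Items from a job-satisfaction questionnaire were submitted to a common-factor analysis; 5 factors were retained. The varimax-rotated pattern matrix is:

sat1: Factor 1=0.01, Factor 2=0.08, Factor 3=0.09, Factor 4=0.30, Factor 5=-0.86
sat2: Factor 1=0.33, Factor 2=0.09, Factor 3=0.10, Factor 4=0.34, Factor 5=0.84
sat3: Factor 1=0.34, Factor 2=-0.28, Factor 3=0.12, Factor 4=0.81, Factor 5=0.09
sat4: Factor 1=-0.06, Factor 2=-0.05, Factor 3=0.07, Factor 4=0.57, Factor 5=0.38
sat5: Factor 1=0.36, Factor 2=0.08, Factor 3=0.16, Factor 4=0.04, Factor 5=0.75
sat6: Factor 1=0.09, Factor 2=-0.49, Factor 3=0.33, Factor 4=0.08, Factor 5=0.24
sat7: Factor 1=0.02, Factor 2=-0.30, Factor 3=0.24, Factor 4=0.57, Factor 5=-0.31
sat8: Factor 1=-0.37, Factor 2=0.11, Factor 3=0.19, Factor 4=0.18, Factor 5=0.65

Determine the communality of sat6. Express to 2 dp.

h² = 0.09² + (-0.49)² + 0.33² + 0.08² + 0.24² = 0.0081 + 0.2401 + 0.1089 + 0.0064 + 0.0576 = 0.4211

0.42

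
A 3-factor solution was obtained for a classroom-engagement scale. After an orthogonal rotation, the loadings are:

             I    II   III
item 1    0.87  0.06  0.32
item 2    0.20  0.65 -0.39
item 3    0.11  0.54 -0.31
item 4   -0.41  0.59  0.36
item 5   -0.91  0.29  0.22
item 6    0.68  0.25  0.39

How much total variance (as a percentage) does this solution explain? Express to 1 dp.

Communalities: 0.8629, 0.6146, 0.3998, 0.6458, 0.9606, 0.6770; Σh² = 4.1607.
Total variance with 6 standardized items is 6, so the solution explains 4.1607/6 = 0.6935 = 69.35%.

69.3%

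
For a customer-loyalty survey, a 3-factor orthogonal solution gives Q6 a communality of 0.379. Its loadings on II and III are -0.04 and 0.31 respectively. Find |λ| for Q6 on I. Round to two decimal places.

0.53

Under orthogonal rotation h² = Σλ², so λ_I² = h² − (0.0977) = 0.379 − 0.0977 = 0.2813.
|λ| = √0.2813 = 0.5304.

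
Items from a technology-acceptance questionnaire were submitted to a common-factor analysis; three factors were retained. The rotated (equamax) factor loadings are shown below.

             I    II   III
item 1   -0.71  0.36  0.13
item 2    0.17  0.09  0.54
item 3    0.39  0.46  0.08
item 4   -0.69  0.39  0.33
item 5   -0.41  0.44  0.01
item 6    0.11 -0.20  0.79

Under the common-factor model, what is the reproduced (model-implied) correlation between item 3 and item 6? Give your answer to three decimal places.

0.014

r̂ = Σ λ_i·λ_j across factors = (0.39)(0.11) + (0.46)(-0.20) + (0.08)(0.79)
  = +0.0429 -0.0920 +0.0632 = 0.0141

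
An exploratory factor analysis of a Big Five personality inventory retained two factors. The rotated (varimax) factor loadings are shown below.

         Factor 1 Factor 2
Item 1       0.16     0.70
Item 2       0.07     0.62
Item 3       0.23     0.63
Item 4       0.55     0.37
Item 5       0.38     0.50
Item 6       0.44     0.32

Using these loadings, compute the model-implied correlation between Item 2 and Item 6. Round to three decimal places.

0.229

r̂ = Σ λ_i·λ_j across factors = (0.07)(0.44) + (0.62)(0.32)
  = +0.0308 +0.1984 = 0.2292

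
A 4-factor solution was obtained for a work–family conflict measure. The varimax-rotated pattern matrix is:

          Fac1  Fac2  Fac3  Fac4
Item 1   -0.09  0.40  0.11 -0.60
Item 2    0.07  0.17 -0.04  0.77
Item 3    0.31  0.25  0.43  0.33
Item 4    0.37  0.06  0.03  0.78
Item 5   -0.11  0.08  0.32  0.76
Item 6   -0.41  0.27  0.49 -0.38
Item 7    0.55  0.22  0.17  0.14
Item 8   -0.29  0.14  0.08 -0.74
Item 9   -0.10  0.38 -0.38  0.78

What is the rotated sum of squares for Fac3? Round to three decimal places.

SS loadings for Fac3 = 0.11² + (-0.04)² + 0.43² + 0.03² + 0.32² + 0.49² + 0.17² + 0.08² + (-0.38)² = 0.0121 + 0.0016 + 0.1849 + 0.0009 + 0.1024 + 0.2401 + 0.0289 + 0.0064 + 0.1444 = 0.7217

0.722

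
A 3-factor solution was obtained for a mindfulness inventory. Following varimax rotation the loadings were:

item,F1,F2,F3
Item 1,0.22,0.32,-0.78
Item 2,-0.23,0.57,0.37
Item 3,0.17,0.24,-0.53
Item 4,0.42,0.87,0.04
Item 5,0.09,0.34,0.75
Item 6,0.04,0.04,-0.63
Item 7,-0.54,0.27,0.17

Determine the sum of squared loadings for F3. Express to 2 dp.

2.02

SS loadings for F3 = (-0.78)² + 0.37² + (-0.53)² + 0.04² + 0.75² + (-0.63)² + 0.17² = 0.6084 + 0.1369 + 0.2809 + 0.0016 + 0.5625 + 0.3969 + 0.0289 = 2.0161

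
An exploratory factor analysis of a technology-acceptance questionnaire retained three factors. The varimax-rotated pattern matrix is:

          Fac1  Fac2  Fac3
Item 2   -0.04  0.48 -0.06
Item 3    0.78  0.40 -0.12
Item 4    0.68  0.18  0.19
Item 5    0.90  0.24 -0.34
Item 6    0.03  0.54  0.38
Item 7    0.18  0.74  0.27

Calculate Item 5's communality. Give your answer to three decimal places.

h² = 0.90² + 0.24² + (-0.34)² = 0.8100 + 0.0576 + 0.1156 = 0.9832

0.983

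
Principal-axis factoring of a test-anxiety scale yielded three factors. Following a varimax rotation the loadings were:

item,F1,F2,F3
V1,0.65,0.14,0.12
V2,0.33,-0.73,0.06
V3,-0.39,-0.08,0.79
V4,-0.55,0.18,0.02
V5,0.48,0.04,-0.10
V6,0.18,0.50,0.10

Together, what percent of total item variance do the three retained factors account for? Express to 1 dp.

45.9%

Communalities: 0.4565, 0.6454, 0.7826, 0.3353, 0.2420, 0.2924; Σh² = 2.7542.
Total variance with 6 standardized items is 6, so the solution explains 2.7542/6 = 0.4590 = 45.90%.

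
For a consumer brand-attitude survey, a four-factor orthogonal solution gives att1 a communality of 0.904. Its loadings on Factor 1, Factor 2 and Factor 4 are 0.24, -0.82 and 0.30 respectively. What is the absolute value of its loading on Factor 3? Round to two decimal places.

Under orthogonal rotation h² = Σλ², so λ_Factor 3² = h² − (0.8200) = 0.904 − 0.8200 = 0.0840.
|λ| = √0.0840 = 0.2898.

0.29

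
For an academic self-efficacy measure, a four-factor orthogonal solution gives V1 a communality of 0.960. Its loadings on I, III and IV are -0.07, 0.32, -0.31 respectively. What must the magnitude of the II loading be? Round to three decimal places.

Under orthogonal rotation h² = Σλ², so λ_II² = h² − (0.2034) = 0.960 − 0.2034 = 0.7566.
|λ| = √0.7566 = 0.8698.

0.870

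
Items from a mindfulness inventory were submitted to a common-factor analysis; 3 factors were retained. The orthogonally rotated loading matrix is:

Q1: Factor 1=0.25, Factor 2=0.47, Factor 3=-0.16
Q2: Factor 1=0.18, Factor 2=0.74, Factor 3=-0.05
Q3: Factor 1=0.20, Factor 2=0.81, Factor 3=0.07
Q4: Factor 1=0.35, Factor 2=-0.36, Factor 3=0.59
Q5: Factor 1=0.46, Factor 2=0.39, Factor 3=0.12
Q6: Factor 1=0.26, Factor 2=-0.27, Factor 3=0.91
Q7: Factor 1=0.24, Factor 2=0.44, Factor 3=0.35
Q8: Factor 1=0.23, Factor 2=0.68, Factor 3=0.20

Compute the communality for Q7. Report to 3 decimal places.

0.374

h² = 0.24² + 0.44² + 0.35² = 0.0576 + 0.1936 + 0.1225 = 0.3737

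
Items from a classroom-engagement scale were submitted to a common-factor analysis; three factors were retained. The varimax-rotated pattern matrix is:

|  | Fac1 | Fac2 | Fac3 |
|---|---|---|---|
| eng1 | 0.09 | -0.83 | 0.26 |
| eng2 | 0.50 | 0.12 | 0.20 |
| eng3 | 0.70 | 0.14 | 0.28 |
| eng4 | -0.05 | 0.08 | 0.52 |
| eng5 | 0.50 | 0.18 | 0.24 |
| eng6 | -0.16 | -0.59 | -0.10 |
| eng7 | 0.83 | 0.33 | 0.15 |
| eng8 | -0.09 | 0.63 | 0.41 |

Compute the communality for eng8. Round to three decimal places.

h² = (-0.09)² + 0.63² + 0.41² = 0.0081 + 0.3969 + 0.1681 = 0.5731

0.573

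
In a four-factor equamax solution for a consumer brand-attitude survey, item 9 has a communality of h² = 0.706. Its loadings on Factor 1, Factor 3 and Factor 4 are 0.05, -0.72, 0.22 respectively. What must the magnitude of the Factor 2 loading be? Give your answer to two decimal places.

0.37

Under orthogonal rotation h² = Σλ², so λ_Factor 2² = h² − (0.5693) = 0.706 − 0.5693 = 0.1367.
|λ| = √0.1367 = 0.3697.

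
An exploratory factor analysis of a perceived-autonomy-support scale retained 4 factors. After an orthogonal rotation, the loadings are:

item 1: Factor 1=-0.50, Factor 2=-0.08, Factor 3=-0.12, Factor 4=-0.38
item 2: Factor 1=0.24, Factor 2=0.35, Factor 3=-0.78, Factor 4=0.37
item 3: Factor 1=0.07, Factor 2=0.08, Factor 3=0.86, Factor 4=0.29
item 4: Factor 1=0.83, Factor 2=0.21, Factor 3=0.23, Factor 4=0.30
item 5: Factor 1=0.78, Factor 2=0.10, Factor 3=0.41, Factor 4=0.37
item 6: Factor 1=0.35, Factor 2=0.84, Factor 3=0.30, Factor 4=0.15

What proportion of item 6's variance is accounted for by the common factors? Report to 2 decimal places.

h² = 0.35² + 0.84² + 0.30² + 0.15² = 0.1225 + 0.7056 + 0.0900 + 0.0225 = 0.9406

0.94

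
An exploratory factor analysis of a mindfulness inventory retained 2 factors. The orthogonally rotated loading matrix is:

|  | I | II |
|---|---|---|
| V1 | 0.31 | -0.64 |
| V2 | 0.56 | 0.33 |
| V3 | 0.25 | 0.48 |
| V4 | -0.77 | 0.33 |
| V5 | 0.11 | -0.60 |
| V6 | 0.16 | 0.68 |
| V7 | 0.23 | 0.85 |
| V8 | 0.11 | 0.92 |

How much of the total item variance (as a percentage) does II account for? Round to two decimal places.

40.61%

SS loadings for II = (-0.64)² + 0.33² + 0.48² + 0.33² + (-0.60)² + 0.68² + 0.85² + 0.92² = 3.2491
With 8 standardized items, total variance = 8. Proportion = 3.2491/8 = 0.4061 → 40.61%.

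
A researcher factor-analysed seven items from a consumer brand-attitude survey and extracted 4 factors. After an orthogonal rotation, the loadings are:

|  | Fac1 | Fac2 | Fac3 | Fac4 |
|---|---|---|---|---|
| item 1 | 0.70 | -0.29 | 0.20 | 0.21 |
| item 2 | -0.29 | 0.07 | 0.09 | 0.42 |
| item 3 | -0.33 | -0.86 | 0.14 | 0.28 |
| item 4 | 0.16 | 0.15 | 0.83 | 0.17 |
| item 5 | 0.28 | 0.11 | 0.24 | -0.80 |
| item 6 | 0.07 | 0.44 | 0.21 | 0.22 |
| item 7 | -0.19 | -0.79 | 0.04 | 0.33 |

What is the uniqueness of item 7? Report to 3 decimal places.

0.229

h² = (-0.19)² + (-0.79)² + 0.04² + 0.33² = 0.0361 + 0.6241 + 0.0016 + 0.1089 = 0.7707
Uniqueness u² = 1 − h² = 1 − 0.7707 = 0.2293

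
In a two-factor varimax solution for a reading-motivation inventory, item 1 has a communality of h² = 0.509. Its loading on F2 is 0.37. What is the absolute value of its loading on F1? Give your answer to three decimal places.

0.610

Under orthogonal rotation h² = Σλ², so λ_F1² = h² − (0.1369) = 0.509 − 0.1369 = 0.3721.
|λ| = √0.3721 = 0.6100.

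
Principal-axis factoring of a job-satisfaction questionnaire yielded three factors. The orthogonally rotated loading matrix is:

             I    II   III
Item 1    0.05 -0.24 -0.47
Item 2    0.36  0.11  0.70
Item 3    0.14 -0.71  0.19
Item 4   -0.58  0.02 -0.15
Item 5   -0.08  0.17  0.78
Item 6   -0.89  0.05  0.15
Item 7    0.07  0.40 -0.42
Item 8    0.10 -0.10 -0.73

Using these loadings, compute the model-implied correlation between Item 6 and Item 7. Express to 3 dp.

r̂ = Σ λ_i·λ_j across factors = (-0.89)(0.07) + (0.05)(0.40) + (0.15)(-0.42)
  = -0.0623 +0.0200 -0.0630 = -0.1053

-0.105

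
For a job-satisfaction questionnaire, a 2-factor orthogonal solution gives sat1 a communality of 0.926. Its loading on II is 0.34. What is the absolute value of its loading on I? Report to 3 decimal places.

Under orthogonal rotation h² = Σλ², so λ_I² = h² − (0.1156) = 0.926 − 0.1156 = 0.8104.
|λ| = √0.8104 = 0.9002.

0.900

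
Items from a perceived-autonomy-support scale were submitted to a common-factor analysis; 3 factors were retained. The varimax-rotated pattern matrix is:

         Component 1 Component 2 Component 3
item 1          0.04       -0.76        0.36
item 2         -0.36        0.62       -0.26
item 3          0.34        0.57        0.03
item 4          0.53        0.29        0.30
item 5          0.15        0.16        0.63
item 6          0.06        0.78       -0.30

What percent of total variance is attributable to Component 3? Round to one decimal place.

12.9%

SS loadings for Component 3 = 0.36² + (-0.26)² + 0.03² + 0.30² + 0.63² + (-0.30)² = 0.7750
With 6 standardized items, total variance = 6. Proportion = 0.7750/6 = 0.1292 → 12.92%.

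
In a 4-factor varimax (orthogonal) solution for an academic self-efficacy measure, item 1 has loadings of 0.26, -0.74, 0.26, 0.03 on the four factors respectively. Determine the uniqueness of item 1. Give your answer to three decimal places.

0.316

h² = 0.26² + (-0.74)² + 0.26² + 0.03² = 0.0676 + 0.5476 + 0.0676 + 0.0009 = 0.6837
Uniqueness u² = 1 − h² = 1 − 0.6837 = 0.3163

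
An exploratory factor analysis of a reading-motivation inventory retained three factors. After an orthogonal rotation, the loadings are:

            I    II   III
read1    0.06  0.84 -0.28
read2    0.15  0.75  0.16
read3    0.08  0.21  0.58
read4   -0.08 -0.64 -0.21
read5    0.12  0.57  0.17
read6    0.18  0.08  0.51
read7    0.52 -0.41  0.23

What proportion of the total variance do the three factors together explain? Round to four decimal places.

SS loadings by factor: 0.3561, 2.2212, 0.8264; total = 3.4037.
Total variance with 7 standardized items is 7, so the solution explains 3.4037/7 = 0.4862.

0.4862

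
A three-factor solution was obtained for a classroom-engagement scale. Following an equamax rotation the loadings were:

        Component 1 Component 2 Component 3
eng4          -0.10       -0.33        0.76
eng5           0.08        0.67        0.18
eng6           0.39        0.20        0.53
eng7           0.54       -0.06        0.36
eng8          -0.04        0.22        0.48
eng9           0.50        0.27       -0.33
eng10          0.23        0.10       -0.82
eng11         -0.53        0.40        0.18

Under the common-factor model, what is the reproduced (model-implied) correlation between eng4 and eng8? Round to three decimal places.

r̂ = Σ λ_i·λ_j across factors = (-0.10)(-0.04) + (-0.33)(0.22) + (0.76)(0.48)
  = +0.0040 -0.0726 +0.3648 = 0.2962

0.296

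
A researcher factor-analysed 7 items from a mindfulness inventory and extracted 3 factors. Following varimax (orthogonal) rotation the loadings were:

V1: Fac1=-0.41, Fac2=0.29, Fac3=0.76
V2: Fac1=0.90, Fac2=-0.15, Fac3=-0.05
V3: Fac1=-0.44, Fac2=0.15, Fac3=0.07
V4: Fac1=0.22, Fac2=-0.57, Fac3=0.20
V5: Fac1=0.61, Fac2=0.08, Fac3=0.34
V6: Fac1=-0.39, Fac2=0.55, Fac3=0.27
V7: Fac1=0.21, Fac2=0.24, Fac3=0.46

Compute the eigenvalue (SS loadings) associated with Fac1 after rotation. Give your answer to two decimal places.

SS loadings for Fac1 = (-0.41)² + 0.90² + (-0.44)² + 0.22² + 0.61² + (-0.39)² + 0.21² = 0.1681 + 0.8100 + 0.1936 + 0.0484 + 0.3721 + 0.1521 + 0.0441 = 1.7884

1.79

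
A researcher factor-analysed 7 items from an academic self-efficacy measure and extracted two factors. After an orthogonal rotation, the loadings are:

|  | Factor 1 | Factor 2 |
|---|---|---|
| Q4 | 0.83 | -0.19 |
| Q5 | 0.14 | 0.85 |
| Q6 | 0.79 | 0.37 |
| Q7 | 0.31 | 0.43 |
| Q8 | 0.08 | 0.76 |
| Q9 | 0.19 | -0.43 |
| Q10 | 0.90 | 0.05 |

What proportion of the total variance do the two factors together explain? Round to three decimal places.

Communalities: 0.7250, 0.7421, 0.7610, 0.2810, 0.5840, 0.2210, 0.8125; Σh² = 4.1266.
Total variance with 7 standardized items is 7, so the solution explains 4.1266/7 = 0.5895.

0.590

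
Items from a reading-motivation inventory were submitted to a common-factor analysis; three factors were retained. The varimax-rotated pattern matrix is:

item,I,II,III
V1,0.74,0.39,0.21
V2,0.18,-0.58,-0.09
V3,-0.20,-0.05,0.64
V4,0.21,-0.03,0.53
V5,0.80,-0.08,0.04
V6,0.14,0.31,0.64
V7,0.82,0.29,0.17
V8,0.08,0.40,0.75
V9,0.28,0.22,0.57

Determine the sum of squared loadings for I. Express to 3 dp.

SS loadings for I = 0.74² + 0.18² + (-0.20)² + 0.21² + 0.80² + 0.14² + 0.82² + 0.08² + 0.28² = 0.5476 + 0.0324 + 0.0400 + 0.0441 + 0.6400 + 0.0196 + 0.6724 + 0.0064 + 0.0784 = 2.0809

2.081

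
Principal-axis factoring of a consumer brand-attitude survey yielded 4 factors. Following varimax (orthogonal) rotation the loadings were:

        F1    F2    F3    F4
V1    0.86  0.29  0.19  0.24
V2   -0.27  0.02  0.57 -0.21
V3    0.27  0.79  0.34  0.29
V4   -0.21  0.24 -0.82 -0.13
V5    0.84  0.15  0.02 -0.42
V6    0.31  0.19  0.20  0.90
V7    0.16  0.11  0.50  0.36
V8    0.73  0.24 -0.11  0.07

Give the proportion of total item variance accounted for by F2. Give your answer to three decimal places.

SS loadings for F2 = 0.29² + 0.02² + 0.79² + 0.24² + 0.15² + 0.19² + 0.11² + 0.24² = 0.8945
Proportion of variance = 0.8945 / 8 = 0.1118.

0.112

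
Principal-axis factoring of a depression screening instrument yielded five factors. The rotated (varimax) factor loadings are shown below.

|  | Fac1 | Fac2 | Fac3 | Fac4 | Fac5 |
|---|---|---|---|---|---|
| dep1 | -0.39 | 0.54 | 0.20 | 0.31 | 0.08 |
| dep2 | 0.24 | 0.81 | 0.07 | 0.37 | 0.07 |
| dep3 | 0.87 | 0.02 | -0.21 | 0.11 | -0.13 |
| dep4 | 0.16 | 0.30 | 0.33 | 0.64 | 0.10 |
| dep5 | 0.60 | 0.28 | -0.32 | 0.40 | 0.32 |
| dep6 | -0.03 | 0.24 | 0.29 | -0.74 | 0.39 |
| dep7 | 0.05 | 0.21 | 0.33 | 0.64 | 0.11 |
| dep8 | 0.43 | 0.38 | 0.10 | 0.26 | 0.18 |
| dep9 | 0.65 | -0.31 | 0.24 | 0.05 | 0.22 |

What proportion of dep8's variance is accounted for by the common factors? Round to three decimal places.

0.439

h² = 0.43² + 0.38² + 0.10² + 0.26² + 0.18² = 0.1849 + 0.1444 + 0.0100 + 0.0676 + 0.0324 = 0.4393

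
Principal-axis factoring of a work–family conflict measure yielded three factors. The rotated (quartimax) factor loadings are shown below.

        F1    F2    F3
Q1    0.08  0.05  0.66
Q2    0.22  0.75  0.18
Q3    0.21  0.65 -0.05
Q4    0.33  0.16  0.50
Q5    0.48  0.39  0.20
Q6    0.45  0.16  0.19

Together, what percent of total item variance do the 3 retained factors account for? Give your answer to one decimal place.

43.8%

Communalities: 0.4445, 0.6433, 0.4691, 0.3845, 0.4225, 0.2642; Σh² = 2.6281.
Total variance with 6 standardized items is 6, so the solution explains 2.6281/6 = 0.4380 = 43.80%.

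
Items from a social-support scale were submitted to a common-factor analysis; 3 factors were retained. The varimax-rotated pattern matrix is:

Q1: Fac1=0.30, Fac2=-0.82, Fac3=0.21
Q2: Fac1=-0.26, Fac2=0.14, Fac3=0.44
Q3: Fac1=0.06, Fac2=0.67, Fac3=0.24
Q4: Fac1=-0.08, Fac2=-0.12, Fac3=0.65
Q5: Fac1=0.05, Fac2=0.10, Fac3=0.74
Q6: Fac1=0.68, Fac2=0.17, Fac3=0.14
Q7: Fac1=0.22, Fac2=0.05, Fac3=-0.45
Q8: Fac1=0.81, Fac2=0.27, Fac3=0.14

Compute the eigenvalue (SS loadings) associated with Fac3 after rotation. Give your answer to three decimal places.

1.507

SS loadings for Fac3 = 0.21² + 0.44² + 0.24² + 0.65² + 0.74² + 0.14² + (-0.45)² + 0.14² = 0.0441 + 0.1936 + 0.0576 + 0.4225 + 0.5476 + 0.0196 + 0.2025 + 0.0196 = 1.5071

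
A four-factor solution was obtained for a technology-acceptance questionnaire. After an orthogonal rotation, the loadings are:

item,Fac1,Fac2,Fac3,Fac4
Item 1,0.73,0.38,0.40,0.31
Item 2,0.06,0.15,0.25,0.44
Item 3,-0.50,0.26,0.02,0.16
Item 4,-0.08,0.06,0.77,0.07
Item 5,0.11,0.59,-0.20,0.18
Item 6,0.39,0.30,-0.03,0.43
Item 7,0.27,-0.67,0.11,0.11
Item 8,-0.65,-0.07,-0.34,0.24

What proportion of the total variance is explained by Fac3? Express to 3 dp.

SS loadings for Fac3 = 0.40² + 0.25² + 0.02² + 0.77² + (-0.20)² + (-0.03)² + 0.11² + (-0.34)² = 0.9844
Proportion of variance = 0.9844 / 8 = 0.1231.

0.123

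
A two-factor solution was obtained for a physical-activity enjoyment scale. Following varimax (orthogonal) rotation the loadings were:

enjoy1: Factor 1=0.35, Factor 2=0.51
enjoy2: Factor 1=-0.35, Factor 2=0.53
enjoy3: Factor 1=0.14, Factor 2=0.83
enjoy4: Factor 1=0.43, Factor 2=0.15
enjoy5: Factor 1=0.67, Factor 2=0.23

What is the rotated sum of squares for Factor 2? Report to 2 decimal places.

1.31

SS loadings for Factor 2 = 0.51² + 0.53² + 0.83² + 0.15² + 0.23² = 0.2601 + 0.2809 + 0.6889 + 0.0225 + 0.0529 = 1.3053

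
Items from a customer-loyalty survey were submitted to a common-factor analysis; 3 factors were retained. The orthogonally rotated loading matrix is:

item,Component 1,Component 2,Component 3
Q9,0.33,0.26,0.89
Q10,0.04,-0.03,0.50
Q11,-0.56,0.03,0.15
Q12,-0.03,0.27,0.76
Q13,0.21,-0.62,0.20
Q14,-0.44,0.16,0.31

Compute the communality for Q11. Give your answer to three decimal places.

h² = (-0.56)² + 0.03² + 0.15² = 0.3136 + 0.0009 + 0.0225 = 0.3370

0.337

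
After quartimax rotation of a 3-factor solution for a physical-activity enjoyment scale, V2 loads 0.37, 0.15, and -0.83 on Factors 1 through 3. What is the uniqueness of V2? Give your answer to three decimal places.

0.152

h² = 0.37² + 0.15² + (-0.83)² = 0.1369 + 0.0225 + 0.6889 = 0.8483
Uniqueness u² = 1 − h² = 1 − 0.8483 = 0.1517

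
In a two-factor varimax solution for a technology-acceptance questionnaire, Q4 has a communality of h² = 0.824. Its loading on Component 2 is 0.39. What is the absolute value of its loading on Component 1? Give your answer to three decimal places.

Under orthogonal rotation h² = Σλ², so λ_Component 1² = h² − (0.1521) = 0.824 − 0.1521 = 0.6719.
|λ| = √0.6719 = 0.8197.

0.820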